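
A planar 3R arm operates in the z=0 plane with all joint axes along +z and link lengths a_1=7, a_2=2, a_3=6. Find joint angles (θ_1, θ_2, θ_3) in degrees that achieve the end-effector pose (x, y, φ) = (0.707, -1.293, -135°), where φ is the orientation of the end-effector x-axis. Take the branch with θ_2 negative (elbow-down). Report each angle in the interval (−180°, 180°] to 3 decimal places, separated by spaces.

44.999 -135.005 -44.994

wrist centre = target − a_3·(cos φ, sin φ) = (4.9496, 2.9496)
cos θ_2 = (33.1993−7²−2²)/(2·7·2) = -0.7072; θ_2 = -135.0049° (elbow-down)
β = atan2(2.9496,4.9496) = 30.7920°; ψ = atan2(-1.4141,5.5857) = -14.2068°
θ_1 = β − ψ = 44.9988°
θ_3 = φ − θ_1 − θ_2 = -44.9939° (wrapped to (-180°,180°])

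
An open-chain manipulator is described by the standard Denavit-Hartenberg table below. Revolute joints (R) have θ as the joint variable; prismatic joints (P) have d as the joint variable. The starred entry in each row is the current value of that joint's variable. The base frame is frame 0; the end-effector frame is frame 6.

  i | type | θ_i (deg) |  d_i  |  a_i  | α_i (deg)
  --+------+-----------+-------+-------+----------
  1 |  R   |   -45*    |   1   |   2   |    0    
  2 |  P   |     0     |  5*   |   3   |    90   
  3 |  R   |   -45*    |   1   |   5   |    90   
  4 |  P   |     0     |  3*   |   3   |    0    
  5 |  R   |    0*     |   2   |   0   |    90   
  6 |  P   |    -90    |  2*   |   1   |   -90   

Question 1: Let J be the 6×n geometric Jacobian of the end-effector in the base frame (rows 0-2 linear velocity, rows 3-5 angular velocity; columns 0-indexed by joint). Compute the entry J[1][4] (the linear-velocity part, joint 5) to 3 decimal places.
axis z_4 = (-0.5000,0.5000,-0.7071); lever o_n−o_4 = (0.9142,1.9142,-0.7071)
cross product → J_v[:, 4] = (1.0000,-1.0000,-1.4142)
J_ω[:, 4] = z_4
entry J[1][4] = -1.0000

-1.000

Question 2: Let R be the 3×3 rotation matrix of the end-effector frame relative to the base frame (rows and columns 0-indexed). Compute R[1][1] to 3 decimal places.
End-effector y-axis (col 1 of R) = (-0.7071,-0.7071,0.0000)
R[1][1] = -0.7071

-0.707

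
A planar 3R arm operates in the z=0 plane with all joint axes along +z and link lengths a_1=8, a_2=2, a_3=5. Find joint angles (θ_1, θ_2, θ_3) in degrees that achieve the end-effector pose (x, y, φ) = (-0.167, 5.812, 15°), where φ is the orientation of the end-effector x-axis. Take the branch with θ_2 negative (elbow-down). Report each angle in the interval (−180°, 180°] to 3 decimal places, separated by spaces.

wrist centre = target − a_3·(cos φ, sin φ) = (-4.9966, 4.5179)
cos θ_2 = (45.3778−8²−2²)/(2·8·2) = -0.7069; θ_2 = -134.9869° (elbow-down)
β = atan2(4.5179,-4.9966) = 137.8804°; ψ = atan2(-1.4145,6.5861) = -12.1216°
θ_1 = β − ψ = 150.0020°
θ_3 = φ − θ_1 − θ_2 = -0.0151° (wrapped to (-180°,180°])

150.002 -134.987 -0.015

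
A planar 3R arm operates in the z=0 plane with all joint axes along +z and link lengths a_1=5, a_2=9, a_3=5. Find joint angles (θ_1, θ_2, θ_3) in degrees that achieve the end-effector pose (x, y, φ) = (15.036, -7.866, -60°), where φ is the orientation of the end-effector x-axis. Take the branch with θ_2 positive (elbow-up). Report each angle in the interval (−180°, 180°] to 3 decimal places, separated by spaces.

wrist centre = target − a_3·(cos φ, sin φ) = (12.5360, -3.5359)
cos θ_2 = (169.6537−5²−9²)/(2·5·9) = 0.7073; θ_2 = 44.9873° (elbow-up)
β = atan2(-3.5359,12.5360) = -15.7515°; ψ = atan2(6.3626,11.3654) = 29.2409°
θ_1 = β − ψ = -44.9924°
θ_3 = φ − θ_1 − θ_2 = -59.9949° (wrapped to (-180°,180°])

-44.992 44.987 -59.995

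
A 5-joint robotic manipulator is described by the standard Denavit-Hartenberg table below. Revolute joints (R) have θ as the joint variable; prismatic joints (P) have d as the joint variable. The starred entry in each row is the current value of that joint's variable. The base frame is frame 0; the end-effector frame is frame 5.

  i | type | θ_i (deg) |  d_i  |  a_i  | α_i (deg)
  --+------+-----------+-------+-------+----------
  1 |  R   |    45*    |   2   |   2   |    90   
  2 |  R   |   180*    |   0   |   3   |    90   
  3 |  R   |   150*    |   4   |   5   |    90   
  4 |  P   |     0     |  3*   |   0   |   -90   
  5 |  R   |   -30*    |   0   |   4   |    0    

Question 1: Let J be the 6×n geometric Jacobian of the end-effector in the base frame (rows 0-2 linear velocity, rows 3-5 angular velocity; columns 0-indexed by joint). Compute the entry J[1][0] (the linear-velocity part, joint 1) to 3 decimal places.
8.763

axis z_0 = ẑ; lever o_n−o_0 = (8.7627,-3.3461,6.0000)
cross product → J_v[:, 0] = (3.3461,8.7627,-0.0000)
J_ω[:, 0] = z_0
entry J[1][0] = 8.7627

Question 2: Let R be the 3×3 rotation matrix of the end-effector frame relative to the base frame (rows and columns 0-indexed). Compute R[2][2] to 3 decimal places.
1.000

End-effector z-axis (col 2 of R) = (0.0000,0.0000,1.0000)
R[2][2] = 1.0000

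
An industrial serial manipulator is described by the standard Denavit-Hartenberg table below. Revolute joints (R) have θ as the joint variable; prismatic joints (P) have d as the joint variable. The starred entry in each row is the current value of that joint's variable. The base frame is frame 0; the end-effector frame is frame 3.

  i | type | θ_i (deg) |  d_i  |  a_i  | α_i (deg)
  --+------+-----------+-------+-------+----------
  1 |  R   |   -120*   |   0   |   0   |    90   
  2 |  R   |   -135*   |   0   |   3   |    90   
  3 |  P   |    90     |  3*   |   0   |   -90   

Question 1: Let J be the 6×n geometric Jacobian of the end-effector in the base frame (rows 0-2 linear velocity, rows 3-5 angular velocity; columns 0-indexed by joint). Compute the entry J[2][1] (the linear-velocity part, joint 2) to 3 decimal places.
-4.243

axis z_1 = (-0.8660,0.5000,0.0000); lever o_n−o_1 = (2.1213,3.6742,-0.0000)
cross product → J_v[:, 1] = (-0.0000,-0.0000,-4.2426)
J_ω[:, 1] = z_1
entry J[2][1] = -4.2426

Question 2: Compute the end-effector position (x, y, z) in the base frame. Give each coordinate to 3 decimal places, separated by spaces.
after link 1: o_1 = (0.0000, 0.0000, 0.0000)
after link 2: o_2 = (1.0607, 1.8371, -2.1213)
after link 3: o_3 = (2.1213, 3.6742, -0.0000)

2.121 3.674 -0.000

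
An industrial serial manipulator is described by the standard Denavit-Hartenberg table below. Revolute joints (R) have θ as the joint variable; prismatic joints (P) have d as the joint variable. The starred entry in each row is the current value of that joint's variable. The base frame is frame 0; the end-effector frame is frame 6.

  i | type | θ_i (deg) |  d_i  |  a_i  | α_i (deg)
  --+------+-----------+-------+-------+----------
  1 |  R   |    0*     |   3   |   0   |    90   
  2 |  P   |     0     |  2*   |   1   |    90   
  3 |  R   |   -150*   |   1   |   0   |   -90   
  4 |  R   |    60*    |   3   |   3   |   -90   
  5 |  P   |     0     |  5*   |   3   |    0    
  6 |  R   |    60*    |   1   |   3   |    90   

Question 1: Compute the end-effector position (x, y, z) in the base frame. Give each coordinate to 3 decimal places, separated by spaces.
after link 1: o_1 = (0.0000, 0.0000, 3.0000)
after link 2: o_2 = (1.0000, -2.0000, 3.0000)
after link 3: o_3 = (1.0000, -2.0000, 2.0000)
after link 4: o_4 = (1.2010, 1.3481, 4.5981)
after link 5: o_5 = (3.6519, -0.0670, 9.6962)
after link 6: o_6 = (2.4534, -2.3750, 11.4952)

2.453 -2.375 11.495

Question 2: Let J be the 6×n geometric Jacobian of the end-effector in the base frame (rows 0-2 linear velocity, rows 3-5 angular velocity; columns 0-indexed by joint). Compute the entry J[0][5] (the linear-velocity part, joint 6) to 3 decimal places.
0.375

axis z_5 = (0.7500,-0.4330,0.5000); lever o_n−o_5 = (-1.1986,-2.3080,1.7990)
cross product → J_v[:, 5] = (0.3750,-1.9486,-2.2500)
J_ω[:, 5] = z_5
entry J[0][5] = 0.3750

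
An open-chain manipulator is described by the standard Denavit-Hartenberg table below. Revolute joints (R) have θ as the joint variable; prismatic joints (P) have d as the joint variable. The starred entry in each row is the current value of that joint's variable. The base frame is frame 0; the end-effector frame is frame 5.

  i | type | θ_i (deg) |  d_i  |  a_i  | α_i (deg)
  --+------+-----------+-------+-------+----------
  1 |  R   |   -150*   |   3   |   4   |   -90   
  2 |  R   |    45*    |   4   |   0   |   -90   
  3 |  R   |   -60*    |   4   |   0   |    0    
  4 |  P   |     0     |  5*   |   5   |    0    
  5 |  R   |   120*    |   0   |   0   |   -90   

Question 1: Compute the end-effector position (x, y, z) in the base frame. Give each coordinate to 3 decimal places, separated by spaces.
4.681 -6.916 -5.132

after link 1: o_1 = (-3.4641, -2.0000, 3.0000)
after link 2: o_2 = (-1.4641, -5.4641, 3.0000)
after link 3: o_3 = (0.9854, -4.0499, 0.1716)
after link 4: o_4 = (4.6814, -6.9160, -5.1317)
after link 5: o_5 = (4.6814, -6.9160, -5.1317)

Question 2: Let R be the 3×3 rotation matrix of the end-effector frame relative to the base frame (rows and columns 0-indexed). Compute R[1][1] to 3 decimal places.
-0.354

End-effector y-axis (col 1 of R) = (-0.6124,-0.3536,0.7071)
R[1][1] = -0.3536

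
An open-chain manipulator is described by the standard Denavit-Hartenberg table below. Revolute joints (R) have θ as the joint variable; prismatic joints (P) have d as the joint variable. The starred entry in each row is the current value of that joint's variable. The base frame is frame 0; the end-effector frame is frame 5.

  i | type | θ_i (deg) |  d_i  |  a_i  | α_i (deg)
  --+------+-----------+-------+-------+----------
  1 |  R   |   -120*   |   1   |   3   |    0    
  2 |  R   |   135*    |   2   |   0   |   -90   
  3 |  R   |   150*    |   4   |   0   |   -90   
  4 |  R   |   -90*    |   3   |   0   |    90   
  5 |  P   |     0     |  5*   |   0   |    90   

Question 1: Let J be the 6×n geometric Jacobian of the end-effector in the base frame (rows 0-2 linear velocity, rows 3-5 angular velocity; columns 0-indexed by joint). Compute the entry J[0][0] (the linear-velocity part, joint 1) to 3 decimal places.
-1.998

axis z_0 = ẑ; lever o_n−o_0 = (0.1984,1.9981,8.0981)
cross product → J_v[:, 0] = (-1.9981,0.1984,0.0000)
J_ω[:, 0] = z_0
entry J[0][0] = -1.9981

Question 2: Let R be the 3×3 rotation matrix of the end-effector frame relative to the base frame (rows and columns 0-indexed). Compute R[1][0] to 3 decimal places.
End-effector x-axis (col 0 of R) = (-0.2588,0.9659,-0.0000)
R[1][0] = 0.9659

0.966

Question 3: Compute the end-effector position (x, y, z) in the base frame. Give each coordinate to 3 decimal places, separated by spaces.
0.198 1.998 8.098

after link 1: o_1 = (-1.5000, -2.5981, 1.0000)
after link 2: o_2 = (-1.5000, -2.5981, 3.0000)
after link 3: o_3 = (-2.5353, 1.2656, 3.0000)
after link 4: o_4 = (-3.9842, 0.8774, 5.5981)
after link 5: o_5 = (0.1984, 1.9981, 8.0981)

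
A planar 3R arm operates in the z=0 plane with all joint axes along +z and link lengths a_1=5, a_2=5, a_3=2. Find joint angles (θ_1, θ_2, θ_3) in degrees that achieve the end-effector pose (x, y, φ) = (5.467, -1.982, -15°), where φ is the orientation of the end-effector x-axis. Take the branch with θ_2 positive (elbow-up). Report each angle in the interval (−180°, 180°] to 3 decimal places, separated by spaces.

wrist centre = target − a_3·(cos φ, sin φ) = (3.5351, -1.4644)
cos θ_2 = (14.6416−5²−5²)/(2·5·5) = -0.7072; θ_2 = 135.0049° (elbow-up)
β = atan2(-1.4644,3.5351) = -22.5008°; ψ = atan2(3.5352,1.4642) = 67.5025°
θ_1 = β − ψ = -90.0032°
θ_3 = φ − θ_1 − θ_2 = -60.0017° (wrapped to (-180°,180°])

-90.003 135.005 -60.002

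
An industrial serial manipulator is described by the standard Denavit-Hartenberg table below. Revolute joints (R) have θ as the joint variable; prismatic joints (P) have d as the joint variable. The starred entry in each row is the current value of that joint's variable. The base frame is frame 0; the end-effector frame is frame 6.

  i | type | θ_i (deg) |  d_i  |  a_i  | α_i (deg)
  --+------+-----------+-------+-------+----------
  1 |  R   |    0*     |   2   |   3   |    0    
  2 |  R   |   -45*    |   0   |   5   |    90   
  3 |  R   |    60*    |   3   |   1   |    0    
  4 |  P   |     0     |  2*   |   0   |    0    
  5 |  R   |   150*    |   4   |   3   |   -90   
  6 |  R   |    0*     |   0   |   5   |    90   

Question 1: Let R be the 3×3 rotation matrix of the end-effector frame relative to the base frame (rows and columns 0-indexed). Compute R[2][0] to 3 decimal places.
End-effector x-axis (col 0 of R) = (-0.6124,0.6124,-0.5000)
R[2][0] = -0.5000

-0.500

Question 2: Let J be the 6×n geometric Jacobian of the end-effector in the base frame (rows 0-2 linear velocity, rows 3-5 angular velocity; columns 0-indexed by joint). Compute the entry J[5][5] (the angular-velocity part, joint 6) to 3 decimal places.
axis z_5 = (0.3536,-0.3536,-0.8660); lever o_n−o_5 = (-3.0619,3.0619,-2.5000)
cross product → J_v[:, 5] = (3.5355,3.5355,-0.0000)
J_ω[:, 5] = z_5
entry J[5][5] = -0.8660

-0.866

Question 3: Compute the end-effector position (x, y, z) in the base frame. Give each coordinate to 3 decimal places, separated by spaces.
-4.374 -5.354 -1.134

after link 1: o_1 = (3.0000, 0.0000, 2.0000)
after link 2: o_2 = (6.5355, -3.5355, 2.0000)
after link 3: o_3 = (4.7678, -6.0104, 2.8660)
after link 4: o_4 = (3.3536, -7.4246, 2.8660)
after link 5: o_5 = (-1.3120, -8.4159, 1.3660)
after link 6: o_6 = (-4.3739, -5.3541, -1.1340)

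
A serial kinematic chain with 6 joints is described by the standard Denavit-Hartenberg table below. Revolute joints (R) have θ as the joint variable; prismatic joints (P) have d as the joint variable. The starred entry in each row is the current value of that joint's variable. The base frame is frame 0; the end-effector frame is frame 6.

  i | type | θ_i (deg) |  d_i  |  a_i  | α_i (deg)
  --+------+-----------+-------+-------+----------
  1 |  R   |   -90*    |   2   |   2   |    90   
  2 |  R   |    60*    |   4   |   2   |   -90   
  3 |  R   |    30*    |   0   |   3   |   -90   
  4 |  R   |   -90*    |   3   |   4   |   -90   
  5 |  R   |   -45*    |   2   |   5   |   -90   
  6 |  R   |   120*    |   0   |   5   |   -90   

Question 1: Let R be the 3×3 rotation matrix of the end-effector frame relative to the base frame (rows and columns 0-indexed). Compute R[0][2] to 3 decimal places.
-0.280

End-effector z-axis (col 2 of R) = (-0.2803,-0.8999,0.3340)
R[0][2] = -0.2803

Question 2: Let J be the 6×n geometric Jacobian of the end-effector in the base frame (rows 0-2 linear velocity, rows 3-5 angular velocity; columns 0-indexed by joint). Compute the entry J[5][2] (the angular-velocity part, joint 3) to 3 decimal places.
0.500

axis z_2 = (-0.0000,0.8660,0.5000); lever o_n−o_2 = (4.4639,5.8969,1.3218)
cross product → J_v[:, 2] = (-1.8038,2.2320,-3.8659)
J_ω[:, 2] = z_2
entry J[5][2] = 0.5000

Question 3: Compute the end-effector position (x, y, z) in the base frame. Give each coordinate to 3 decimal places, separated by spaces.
after link 1: o_1 = (0.0000, -2.0000, 2.0000)
after link 2: o_2 = (-4.0000, -3.0000, 3.7321)
after link 3: o_3 = (-2.5000, -4.2990, 5.9821)
after link 4: o_4 = (0.0981, -0.0849, 6.6830)
after link 5: o_5 = (4.1599, 2.9948, 8.4198)
after link 6: o_6 = (0.4639, 2.8969, 5.0538)

0.464 2.897 5.054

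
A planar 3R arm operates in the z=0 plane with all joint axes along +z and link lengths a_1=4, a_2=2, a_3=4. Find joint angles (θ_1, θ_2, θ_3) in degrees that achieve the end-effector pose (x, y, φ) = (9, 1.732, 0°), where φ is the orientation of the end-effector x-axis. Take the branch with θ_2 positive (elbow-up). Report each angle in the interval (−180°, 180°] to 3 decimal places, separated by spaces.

wrist centre = target − a_3·(cos φ, sin φ) = (5.0000, 1.7320)
cos θ_2 = (27.9998−4²−2²)/(2·4·2) = 0.5000; θ_2 = 60.0007° (elbow-up)
β = atan2(1.7320,5.0000) = 19.1061°; ψ = atan2(1.7321,5.0000) = 19.1068°
θ_1 = β − ψ = -0.0007°
θ_3 = φ − θ_1 − θ_2 = -60.0000° (wrapped to (-180°,180°])

-0.001 60.001 -60.000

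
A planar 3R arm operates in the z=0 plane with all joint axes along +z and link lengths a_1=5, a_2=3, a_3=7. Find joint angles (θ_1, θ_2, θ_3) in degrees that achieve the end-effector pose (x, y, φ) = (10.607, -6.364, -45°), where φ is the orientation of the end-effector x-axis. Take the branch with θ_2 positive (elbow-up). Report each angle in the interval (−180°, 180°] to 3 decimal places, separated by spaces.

-44.997 89.991 -89.994

wrist centre = target − a_3·(cos φ, sin φ) = (5.6573, -1.4143)
cos θ_2 = (34.0046−5²−3²)/(2·5·3) = 0.0002; θ_2 = 89.9912° (elbow-up)
β = atan2(-1.4143,5.6573) = -14.0357°; ψ = atan2(3.0000,5.0005) = 30.9614°
θ_1 = β − ψ = -44.9971°
θ_3 = φ − θ_1 − θ_2 = -89.9941° (wrapped to (-180°,180°])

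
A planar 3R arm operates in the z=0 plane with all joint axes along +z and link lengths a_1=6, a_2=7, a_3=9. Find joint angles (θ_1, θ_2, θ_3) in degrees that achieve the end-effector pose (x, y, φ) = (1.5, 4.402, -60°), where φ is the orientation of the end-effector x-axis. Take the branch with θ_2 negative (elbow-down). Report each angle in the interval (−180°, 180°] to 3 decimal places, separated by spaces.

119.999 -29.997 -150.001

wrist centre = target − a_3·(cos φ, sin φ) = (-3.0000, 12.1962)
cos θ_2 = (157.7480−6²−7²)/(2·6·7) = 0.8660; θ_2 = -29.9975° (elbow-down)
β = atan2(12.1962,-3.0000) = 103.8191°; ψ = atan2(-3.4997,12.0623) = -16.1794°
θ_1 = β − ψ = 119.9985°
θ_3 = φ − θ_1 − θ_2 = -150.0011° (wrapped to (-180°,180°])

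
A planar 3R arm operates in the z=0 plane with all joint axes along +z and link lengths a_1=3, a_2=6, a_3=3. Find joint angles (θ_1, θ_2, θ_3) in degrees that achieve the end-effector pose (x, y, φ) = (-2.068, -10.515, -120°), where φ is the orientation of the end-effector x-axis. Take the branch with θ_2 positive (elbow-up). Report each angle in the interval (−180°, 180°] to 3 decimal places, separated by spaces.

-134.997 59.999 -45.003

wrist centre = target − a_3·(cos φ, sin φ) = (-0.5680, -7.9169)
cos θ_2 = (63.0003−3²−6²)/(2·3·6) = 0.5000; θ_2 = 59.9994° (elbow-up)
β = atan2(-7.9169,-0.5680) = -94.1037°; ψ = atan2(5.1961,6.0001) = 40.8930°
θ_1 = β − ψ = -134.9966°
θ_3 = φ − θ_1 − θ_2 = -45.0028° (wrapped to (-180°,180°])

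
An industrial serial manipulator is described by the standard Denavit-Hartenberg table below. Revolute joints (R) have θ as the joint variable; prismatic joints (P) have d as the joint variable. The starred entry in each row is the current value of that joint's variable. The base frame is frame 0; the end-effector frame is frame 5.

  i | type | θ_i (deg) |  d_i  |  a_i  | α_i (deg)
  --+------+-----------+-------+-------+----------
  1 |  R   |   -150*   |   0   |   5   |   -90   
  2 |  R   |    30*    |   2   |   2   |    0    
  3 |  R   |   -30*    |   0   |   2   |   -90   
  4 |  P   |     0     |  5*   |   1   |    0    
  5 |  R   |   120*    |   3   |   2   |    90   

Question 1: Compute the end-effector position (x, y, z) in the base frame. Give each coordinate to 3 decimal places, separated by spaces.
after link 1: o_1 = (-4.3301, -2.5000, 0.0000)
after link 2: o_2 = (-4.8301, -5.0981, -1.0000)
after link 3: o_3 = (-6.5622, -6.0981, -1.0000)
after link 4: o_4 = (-7.4282, -6.5981, -6.0000)
after link 5: o_5 = (-7.4282, -4.5981, -9.0000)

-7.428 -4.598 -9.000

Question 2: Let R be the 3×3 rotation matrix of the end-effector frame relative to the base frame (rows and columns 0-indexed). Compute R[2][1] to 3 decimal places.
-1.000

End-effector y-axis (col 1 of R) = (0.0000,-0.0000,-1.0000)
R[2][1] = -1.0000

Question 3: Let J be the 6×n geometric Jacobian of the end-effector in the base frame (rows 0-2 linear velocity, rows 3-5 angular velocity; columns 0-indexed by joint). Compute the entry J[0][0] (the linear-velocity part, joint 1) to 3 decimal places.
axis z_0 = ẑ; lever o_n−o_0 = (-7.4282,-4.5981,-9.0000)
cross product → J_v[:, 0] = (4.5981,-7.4282,0.0000)
J_ω[:, 0] = z_0
entry J[0][0] = 4.5981

4.598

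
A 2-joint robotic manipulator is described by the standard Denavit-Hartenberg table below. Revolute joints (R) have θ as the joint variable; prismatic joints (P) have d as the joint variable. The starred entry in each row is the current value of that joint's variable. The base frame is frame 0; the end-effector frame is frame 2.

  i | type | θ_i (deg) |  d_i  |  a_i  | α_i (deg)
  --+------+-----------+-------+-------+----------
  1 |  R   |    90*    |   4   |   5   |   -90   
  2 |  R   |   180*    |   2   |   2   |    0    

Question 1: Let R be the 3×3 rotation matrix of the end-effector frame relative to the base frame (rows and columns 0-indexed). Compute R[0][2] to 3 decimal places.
-1.000

End-effector z-axis (col 2 of R) = (-1.0000,0.0000,0.0000)
R[0][2] = -1.0000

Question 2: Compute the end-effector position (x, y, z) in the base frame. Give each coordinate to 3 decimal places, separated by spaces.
after link 1: o_1 = (0.0000, 5.0000, 4.0000)
after link 2: o_2 = (-2.0000, 3.0000, 4.0000)

-2.000 3.000 4.000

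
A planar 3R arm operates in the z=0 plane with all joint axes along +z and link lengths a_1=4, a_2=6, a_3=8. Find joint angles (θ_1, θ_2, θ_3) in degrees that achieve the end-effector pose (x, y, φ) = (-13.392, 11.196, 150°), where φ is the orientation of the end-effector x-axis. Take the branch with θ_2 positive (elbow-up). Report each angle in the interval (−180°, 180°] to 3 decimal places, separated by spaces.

wrist centre = target − a_3·(cos φ, sin φ) = (-6.4638, 7.1960)
cos θ_2 = (93.5631−4²−6²)/(2·4·6) = 0.8659; θ_2 = 30.0146° (elbow-up)
β = atan2(7.1960,-6.4638) = 131.9317°; ψ = atan2(3.0013,9.1954) = 18.0764°
θ_1 = β − ψ = 113.8553°
θ_3 = φ − θ_1 − θ_2 = 6.1301° (wrapped to (-180°,180°])

113.855 30.015 6.130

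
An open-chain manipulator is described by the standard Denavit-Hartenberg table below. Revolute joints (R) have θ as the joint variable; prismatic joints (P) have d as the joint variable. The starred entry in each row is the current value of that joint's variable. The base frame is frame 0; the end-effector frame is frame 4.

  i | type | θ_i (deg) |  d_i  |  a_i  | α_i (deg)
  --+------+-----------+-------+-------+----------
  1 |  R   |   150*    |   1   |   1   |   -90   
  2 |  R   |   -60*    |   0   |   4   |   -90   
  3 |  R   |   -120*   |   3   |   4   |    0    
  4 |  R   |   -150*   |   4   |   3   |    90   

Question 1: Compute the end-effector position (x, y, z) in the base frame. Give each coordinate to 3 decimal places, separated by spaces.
-7.214 3.629 -0.768

after link 1: o_1 = (-0.8660, 0.5000, 1.0000)
after link 2: o_2 = (-2.5981, 1.5000, 4.4641)
after link 3: o_3 = (-5.7141, -0.7010, 1.2321)
after link 4: o_4 = (-7.2141, 3.6292, -0.7679)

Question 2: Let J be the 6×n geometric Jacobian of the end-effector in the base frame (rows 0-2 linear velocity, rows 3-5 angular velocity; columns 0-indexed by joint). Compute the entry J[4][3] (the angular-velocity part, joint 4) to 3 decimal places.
axis z_3 = (-0.7500,0.4330,-0.5000); lever o_n−o_3 = (-1.5000,4.3301,-2.0000)
cross product → J_v[:, 3] = (1.2990,-0.7500,-2.5981)
J_ω[:, 3] = z_3
entry J[4][3] = 0.4330

0.433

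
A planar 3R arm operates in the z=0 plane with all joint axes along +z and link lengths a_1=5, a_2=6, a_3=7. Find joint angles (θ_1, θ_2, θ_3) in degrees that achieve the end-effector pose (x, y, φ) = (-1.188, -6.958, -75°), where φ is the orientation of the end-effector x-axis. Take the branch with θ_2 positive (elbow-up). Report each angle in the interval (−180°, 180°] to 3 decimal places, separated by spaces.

wrist centre = target − a_3·(cos φ, sin φ) = (-2.9997, -0.1965)
cos θ_2 = (9.0370−5²−6²)/(2·5·6) = -0.8660; θ_2 = 150.0028° (elbow-up)
β = atan2(-0.1965,-2.9997) = -176.2518°; ψ = atan2(2.9997,-0.1963) = 93.7440°
θ_1 = β − ψ = -269.9958°
θ_3 = φ − θ_1 − θ_2 = 44.9930° (wrapped to (-180°,180°])

90.004 150.003 44.993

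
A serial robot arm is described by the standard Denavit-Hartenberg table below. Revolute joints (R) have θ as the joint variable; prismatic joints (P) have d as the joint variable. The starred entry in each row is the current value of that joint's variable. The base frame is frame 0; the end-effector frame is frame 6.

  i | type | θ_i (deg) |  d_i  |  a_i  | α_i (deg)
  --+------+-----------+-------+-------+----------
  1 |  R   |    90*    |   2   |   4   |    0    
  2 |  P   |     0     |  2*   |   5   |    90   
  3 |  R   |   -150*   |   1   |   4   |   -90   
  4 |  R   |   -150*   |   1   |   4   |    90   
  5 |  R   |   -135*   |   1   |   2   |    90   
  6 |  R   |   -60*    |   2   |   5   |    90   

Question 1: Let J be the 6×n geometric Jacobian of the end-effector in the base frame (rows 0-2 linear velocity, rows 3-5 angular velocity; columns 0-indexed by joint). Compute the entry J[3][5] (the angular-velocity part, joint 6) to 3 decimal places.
-0.354

axis z_5 = (-0.3536,-0.1768,-0.9186); lever o_n−o_5 = (2.1590,-4.4383,-2.1542)
cross product → J_v[:, 5] = (-3.6960,-2.7448,1.9508)
J_ω[:, 5] = z_5
entry J[3][5] = -0.3536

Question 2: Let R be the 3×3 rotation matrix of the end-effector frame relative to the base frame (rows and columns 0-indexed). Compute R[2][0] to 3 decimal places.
End-effector x-axis (col 0 of R) = (0.5732,-0.8169,-0.0634)
R[2][0] = -0.0634

-0.063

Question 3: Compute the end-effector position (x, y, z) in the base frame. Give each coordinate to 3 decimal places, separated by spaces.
after link 1: o_1 = (0.0000, 4.0000, 2.0000)
after link 2: o_2 = (0.0000, 9.0000, 4.0000)
after link 3: o_3 = (1.0000, 5.5359, 2.0000)
after link 4: o_4 = (3.0000, 9.0359, 2.8660)
after link 5: o_5 = (1.4269, 7.7011, 3.7284)
after link 6: o_6 = (3.5859, 3.2629, 1.5742)

3.586 3.263 1.574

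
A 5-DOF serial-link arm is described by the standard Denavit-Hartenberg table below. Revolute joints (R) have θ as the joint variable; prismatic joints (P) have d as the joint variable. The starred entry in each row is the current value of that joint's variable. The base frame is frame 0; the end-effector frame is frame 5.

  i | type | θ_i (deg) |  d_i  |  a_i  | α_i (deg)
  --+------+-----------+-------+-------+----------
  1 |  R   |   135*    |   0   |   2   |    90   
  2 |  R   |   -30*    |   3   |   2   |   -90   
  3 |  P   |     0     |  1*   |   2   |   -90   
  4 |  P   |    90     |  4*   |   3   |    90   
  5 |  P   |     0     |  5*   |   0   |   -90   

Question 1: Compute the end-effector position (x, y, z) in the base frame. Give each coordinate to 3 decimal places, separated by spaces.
-6.926 5.511 -6.232

after link 1: o_1 = (-1.4142, 1.4142, 0.0000)
after link 2: o_2 = (-0.5176, 4.7603, -1.0000)
after link 3: o_3 = (-2.0959, 6.3386, -1.1340)
after link 4: o_4 = (-3.8637, 2.4495, -3.7321)
after link 5: o_5 = (-6.9256, 5.5114, -6.2321)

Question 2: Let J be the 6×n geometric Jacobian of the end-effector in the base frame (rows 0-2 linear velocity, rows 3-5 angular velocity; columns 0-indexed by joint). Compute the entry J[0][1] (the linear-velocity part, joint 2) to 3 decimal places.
-4.407

axis z_1 = (0.7071,0.7071,0.0000); lever o_n−o_1 = (-5.5114,4.0971,-6.2321)
cross product → J_v[:, 1] = (-4.4067,4.4067,6.7942)
J_ω[:, 1] = z_1
entry J[0][1] = -4.4067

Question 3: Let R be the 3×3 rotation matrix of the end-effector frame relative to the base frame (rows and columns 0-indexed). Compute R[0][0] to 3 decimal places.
End-effector x-axis (col 0 of R) = (0.3536,-0.3536,-0.8660)
R[0][0] = 0.3536

0.354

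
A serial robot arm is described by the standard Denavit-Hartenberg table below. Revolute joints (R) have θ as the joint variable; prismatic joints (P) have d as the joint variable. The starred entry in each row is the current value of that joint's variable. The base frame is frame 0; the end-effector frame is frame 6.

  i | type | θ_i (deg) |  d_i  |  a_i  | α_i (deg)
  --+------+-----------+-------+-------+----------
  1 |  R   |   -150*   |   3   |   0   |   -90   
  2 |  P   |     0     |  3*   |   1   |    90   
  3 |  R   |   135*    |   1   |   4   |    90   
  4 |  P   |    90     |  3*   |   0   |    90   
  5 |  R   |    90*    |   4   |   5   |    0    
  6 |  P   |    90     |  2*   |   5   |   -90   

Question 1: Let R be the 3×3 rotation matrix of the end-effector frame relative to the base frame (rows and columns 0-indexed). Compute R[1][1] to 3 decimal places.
End-effector y-axis (col 1 of R) = (-0.9659,0.2588,0.0000)
R[1][1] = 0.2588

0.259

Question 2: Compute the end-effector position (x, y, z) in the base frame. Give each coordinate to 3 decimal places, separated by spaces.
after link 1: o_1 = (0.0000, 0.0000, 3.0000)
after link 2: o_2 = (0.6340, -3.0981, 3.0000)
after link 3: o_3 = (4.4977, -4.1334, 4.0000)
after link 4: o_4 = (3.7212, -7.0311, 4.0000)
after link 5: o_5 = (6.2908, -12.8960, 4.0000)
after link 6: o_6 = (8.2227, -13.4137, -1.0000)

8.223 -13.414 -1.000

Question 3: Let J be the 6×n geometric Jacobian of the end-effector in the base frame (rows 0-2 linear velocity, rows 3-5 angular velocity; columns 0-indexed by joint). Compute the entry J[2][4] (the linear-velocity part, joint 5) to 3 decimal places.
-5.000

axis z_4 = (0.9659,-0.2588,-0.0000); lever o_n−o_4 = (4.5015,-6.3825,-5.0000)
cross product → J_v[:, 4] = (1.2941,4.8296,-5.0000)
J_ω[:, 4] = z_4
entry J[2][4] = -5.0000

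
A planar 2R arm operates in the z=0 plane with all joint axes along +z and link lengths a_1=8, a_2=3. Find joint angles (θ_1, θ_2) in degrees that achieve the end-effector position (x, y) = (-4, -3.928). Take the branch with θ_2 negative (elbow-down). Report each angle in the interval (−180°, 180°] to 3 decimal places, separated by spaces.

-120.003 -150.004

cos θ_2 = (31.4292−8²−3²)/(2·8·3) = -0.8661; θ_2 = -150.0038° (elbow-down)
β = atan2(-3.9280,-4.0000) = -135.5203°; ψ = atan2(-1.4998,5.4018) = -15.5174°
θ_1 = β − ψ = -120.0029°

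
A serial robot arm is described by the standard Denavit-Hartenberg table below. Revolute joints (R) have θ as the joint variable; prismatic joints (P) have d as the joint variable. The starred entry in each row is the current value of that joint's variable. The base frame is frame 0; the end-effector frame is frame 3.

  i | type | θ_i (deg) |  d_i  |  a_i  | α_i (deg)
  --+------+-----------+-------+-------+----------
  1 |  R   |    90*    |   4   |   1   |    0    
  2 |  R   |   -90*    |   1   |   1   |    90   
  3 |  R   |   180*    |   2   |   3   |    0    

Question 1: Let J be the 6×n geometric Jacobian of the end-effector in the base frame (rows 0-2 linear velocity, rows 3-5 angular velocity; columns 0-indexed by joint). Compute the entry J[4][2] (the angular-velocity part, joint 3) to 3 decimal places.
axis z_2 = (0.0000,-1.0000,0.0000); lever o_n−o_2 = (-3.0000,-2.0000,0.0000)
cross product → J_v[:, 2] = (-0.0000,-0.0000,-3.0000)
J_ω[:, 2] = z_2
entry J[4][2] = -1.0000

-1.000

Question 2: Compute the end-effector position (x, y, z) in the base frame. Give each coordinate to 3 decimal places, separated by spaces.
-2.000 -1.000 5.000

after link 1: o_1 = (0.0000, 1.0000, 4.0000)
after link 2: o_2 = (1.0000, 1.0000, 5.0000)
after link 3: o_3 = (-2.0000, -1.0000, 5.0000)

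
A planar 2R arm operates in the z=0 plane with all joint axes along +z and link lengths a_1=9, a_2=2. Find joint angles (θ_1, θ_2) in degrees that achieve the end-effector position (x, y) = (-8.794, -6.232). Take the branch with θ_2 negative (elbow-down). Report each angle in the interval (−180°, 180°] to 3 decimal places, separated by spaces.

-139.350 -30.015

cos θ_2 = (116.1723−9²−2²)/(2·9·2) = 0.8659; θ_2 = -30.0148° (elbow-down)
β = atan2(-6.2320,-8.7940) = -144.6761°; ψ = atan2(-1.0004,10.7318) = -5.3259°
θ_1 = β − ψ = -139.3503°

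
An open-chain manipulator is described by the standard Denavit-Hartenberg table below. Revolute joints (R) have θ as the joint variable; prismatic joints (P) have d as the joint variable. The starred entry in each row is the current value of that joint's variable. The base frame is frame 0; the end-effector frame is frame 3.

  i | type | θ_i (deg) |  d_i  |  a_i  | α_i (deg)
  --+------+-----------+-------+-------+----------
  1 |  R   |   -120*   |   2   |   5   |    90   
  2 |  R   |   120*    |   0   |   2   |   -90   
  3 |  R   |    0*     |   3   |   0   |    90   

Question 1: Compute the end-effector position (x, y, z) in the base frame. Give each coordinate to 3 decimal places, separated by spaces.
-0.701 -1.214 2.232

after link 1: o_1 = (-2.5000, -4.3301, 2.0000)
after link 2: o_2 = (-2.0000, -3.4641, 3.7321)
after link 3: o_3 = (-0.7010, -1.2141, 2.2321)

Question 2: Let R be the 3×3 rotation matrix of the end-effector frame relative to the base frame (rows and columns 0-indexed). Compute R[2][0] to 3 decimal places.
0.866

End-effector x-axis (col 0 of R) = (0.2500,0.4330,0.8660)
R[2][0] = 0.8660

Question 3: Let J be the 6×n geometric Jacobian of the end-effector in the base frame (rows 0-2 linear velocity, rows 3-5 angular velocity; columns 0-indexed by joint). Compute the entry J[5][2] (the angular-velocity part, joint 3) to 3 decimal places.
-0.500

axis z_2 = (0.4330,0.7500,-0.5000); lever o_n−o_2 = (1.2990,2.2500,-1.5000)
cross product → J_v[:, 2] = (0.0000,0.0000,0.0000)
J_ω[:, 2] = z_2
entry J[5][2] = -0.5000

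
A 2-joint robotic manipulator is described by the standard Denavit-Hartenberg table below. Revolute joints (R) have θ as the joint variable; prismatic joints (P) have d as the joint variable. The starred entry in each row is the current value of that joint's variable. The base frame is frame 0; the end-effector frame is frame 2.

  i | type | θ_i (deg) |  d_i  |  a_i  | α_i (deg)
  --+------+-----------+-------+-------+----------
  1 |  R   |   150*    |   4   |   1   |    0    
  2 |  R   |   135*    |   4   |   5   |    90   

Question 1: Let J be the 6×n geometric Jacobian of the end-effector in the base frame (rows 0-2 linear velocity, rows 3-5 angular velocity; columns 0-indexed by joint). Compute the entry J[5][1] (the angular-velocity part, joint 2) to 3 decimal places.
axis z_1 = (0.0000,0.0000,1.0000); lever o_n−o_1 = (1.2941,-4.8296,4.0000)
cross product → J_v[:, 1] = (4.8296,1.2941,-0.0000)
J_ω[:, 1] = z_1
entry J[5][1] = 1.0000

1.000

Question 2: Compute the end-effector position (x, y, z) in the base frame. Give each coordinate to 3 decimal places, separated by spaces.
after link 1: o_1 = (-0.8660, 0.5000, 4.0000)
after link 2: o_2 = (0.4281, -4.3296, 8.0000)

0.428 -4.330 8.000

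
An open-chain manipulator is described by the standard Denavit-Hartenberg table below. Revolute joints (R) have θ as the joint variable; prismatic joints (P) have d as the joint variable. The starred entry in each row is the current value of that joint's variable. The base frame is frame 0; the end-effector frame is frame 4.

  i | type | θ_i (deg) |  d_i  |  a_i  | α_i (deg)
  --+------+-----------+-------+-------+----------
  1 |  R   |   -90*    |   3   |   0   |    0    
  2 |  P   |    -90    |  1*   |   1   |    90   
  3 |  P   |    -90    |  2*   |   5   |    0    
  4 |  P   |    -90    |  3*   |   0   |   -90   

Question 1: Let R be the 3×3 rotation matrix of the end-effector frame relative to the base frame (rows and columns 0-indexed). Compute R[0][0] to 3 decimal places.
End-effector x-axis (col 0 of R) = (1.0000,0.0000,-0.0000)
R[0][0] = 1.0000

1.000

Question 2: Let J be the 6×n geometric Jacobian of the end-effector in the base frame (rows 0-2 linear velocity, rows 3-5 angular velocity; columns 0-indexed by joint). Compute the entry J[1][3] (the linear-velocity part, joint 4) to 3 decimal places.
1.000

prismatic axis z_3 = (-0.0000,1.0000,0.0000)
J_v[:, 3] = z_3; J_ω[:, 3] = (0,0,0)
entry J[1][3] = 1.0000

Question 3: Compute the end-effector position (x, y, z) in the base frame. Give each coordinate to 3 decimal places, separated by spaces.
after link 1: o_1 = (0.0000, 0.0000, 3.0000)
after link 2: o_2 = (-1.0000, -0.0000, 4.0000)
after link 3: o_3 = (-1.0000, 2.0000, -1.0000)
after link 4: o_4 = (-1.0000, 5.0000, -1.0000)

-1.000 5.000 -1.000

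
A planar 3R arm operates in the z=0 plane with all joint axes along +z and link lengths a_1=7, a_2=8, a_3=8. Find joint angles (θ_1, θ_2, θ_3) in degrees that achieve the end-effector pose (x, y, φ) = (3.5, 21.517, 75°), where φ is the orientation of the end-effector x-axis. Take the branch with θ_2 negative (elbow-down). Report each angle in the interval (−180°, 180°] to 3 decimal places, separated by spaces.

wrist centre = target − a_3·(cos φ, sin φ) = (1.4294, 13.7896)
cos θ_2 = (192.1962−7²−8²)/(2·7·8) = 0.7071; θ_2 = -44.9998° (elbow-down)
β = atan2(13.7896,1.4294) = 84.0818°; ψ = atan2(-5.6568,12.6569) = -24.0817°
θ_1 = β − ψ = 108.1635°
θ_3 = φ − θ_1 − θ_2 = 11.8364° (wrapped to (-180°,180°])

108.163 -45.000 11.836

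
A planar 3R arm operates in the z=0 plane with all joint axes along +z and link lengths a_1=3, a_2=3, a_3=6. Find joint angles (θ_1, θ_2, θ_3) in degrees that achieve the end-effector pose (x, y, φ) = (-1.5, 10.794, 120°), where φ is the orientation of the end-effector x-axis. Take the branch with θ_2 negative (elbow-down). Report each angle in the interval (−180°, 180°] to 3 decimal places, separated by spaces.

90.008 -30.016 60.009

wrist centre = target − a_3·(cos φ, sin φ) = (1.5000, 5.5978)
cos θ_2 = (33.5859−3²−3²)/(2·3·3) = 0.8659; θ_2 = -30.0163° (elbow-down)
β = atan2(5.5978,1.5000) = 74.9994°; ψ = atan2(-1.5007,5.5976) = -15.0081°
θ_1 = β − ψ = 90.0076°
θ_3 = φ − θ_1 − θ_2 = 60.0087° (wrapped to (-180°,180°])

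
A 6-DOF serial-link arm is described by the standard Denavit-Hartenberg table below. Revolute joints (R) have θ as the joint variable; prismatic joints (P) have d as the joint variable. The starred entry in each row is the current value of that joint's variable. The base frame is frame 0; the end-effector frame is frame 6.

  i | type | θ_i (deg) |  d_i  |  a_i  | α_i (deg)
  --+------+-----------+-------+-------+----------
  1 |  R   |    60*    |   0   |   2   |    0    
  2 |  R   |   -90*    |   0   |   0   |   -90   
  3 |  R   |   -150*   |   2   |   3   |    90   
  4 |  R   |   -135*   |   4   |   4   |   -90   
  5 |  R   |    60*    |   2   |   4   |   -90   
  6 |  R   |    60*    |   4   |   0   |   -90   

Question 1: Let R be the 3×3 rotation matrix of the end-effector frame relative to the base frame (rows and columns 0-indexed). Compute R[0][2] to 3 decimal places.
End-effector z-axis (col 2 of R) = (0.0406,0.7383,-0.6732)
R[0][2] = 0.0406

0.041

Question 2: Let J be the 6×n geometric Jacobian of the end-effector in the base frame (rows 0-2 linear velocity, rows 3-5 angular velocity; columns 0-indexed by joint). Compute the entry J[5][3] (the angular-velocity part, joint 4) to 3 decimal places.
axis z_3 = (-0.4330,0.2500,-0.8660); lever o_n−o_3 = (-0.6855,-3.3078,1.0785)
cross product → J_v[:, 3] = (-2.5950,1.0607,1.6037)
J_ω[:, 3] = z_3
entry J[5][3] = -0.8660

-0.866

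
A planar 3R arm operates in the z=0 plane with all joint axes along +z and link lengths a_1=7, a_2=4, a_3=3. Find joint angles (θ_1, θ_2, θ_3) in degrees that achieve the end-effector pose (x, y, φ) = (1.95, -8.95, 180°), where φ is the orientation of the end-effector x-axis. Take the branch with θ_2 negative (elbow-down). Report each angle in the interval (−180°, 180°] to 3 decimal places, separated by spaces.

-45.003 -44.990 -90.007

wrist centre = target − a_3·(cos φ, sin φ) = (4.9500, -8.9500)
cos θ_2 = (104.6050−7²−4²)/(2·7·4) = 0.7072; θ_2 = -44.9898° (elbow-down)
β = atan2(-8.9500,4.9500) = -61.0542°; ψ = atan2(-2.8279,9.8289) = -16.0513°
θ_1 = β − ψ = -45.0029°
θ_3 = φ − θ_1 − θ_2 = -90.0072° (wrapped to (-180°,180°])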